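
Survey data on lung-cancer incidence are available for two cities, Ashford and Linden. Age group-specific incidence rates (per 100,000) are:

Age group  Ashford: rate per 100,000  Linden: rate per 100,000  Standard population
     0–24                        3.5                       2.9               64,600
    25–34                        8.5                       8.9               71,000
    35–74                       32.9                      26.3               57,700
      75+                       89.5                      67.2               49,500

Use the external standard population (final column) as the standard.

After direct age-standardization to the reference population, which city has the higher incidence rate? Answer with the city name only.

Standard total = 242,800; weights = 0.2661, 0.2924, 0.2376, 0.2039.
Ashford: 0.2661×3.5 + 0.2924×8.5 + 0.2376×32.9 + 0.2039×89.5 = 29.4818 per 100,000.
Linden: 0.2661×2.9 + 0.2924×8.9 + 0.2376×26.3 + 0.2039×67.2 = 23.3243 per 100,000.

Ashford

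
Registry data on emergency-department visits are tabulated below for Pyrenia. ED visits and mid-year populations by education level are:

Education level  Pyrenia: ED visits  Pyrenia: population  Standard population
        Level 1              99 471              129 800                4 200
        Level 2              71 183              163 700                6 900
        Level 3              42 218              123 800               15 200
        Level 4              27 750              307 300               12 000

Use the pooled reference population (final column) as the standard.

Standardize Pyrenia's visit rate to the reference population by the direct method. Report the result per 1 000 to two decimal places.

326.01

Education-specific rates per 1 000 for Pyrenia: 766.341, 434.838, 341.018, 90.303.
Standard total = 38 300; weights = 0.1097, 0.1802, 0.3969, 0.3133.
Standardized rate: 0.1097×766.341 + 0.1802×434.838 + 0.3969×341.018 + 0.3133×90.303 = 326.0082 per 1 000.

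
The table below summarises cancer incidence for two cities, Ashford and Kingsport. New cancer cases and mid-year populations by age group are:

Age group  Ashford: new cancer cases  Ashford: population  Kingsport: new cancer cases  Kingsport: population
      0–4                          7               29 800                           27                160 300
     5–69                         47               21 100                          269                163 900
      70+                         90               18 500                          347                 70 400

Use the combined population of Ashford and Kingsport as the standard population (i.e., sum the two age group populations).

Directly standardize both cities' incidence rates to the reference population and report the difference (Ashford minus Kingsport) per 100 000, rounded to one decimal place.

Age-specific rates per 100 000 for Ashford: 23.49, 222.75, 486.49.
For Kingsport: 16.84, 164.12, 492.90.
Combined standard total = 464 000; weights = 0.4097, 0.3987, 0.1916.
Ashford: 0.4097×23.49 + 0.3987×222.75 + 0.1916×486.49 = 191.6436 per 100 000.
Kingsport: 0.4097×16.84 + 0.3987×164.12 + 0.1916×492.90 = 166.7749 per 100 000.
Difference = 191.6436 − 166.7749 = 24.8686.

24.9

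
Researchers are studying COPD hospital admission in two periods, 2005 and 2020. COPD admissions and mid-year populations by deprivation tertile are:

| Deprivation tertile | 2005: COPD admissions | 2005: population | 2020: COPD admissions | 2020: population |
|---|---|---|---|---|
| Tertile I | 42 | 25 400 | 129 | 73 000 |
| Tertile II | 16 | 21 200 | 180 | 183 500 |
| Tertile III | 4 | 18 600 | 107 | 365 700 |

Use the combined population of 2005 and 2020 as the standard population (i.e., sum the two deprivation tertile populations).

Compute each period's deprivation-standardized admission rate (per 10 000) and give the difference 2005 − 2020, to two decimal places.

Deprivation-specific rates per 10 000 for 2005: 16.54, 7.55, 2.15.
For 2020: 17.67, 9.81, 2.93.
Combined standard total = 687 400; weights = 0.1431, 0.2978, 0.5591.
2005: 0.1431×16.54 + 0.2978×7.55 + 0.5591×2.15 = 5.8168 per 10 000.
2020: 0.1431×17.67 + 0.2978×9.81 + 0.5591×2.93 = 7.0865 per 10 000.
Difference = 5.8168 − 7.0865 = -1.2697.

-1.27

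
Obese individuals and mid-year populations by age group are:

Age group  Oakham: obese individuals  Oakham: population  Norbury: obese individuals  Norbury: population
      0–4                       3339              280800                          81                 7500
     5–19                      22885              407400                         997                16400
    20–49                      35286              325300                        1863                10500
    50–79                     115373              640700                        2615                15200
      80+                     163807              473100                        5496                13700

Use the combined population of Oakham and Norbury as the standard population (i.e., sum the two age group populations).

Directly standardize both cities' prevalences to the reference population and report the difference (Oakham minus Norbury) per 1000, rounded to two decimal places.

Age-specific rates per 1000 for Oakham: 11.891, 56.173, 108.472, 180.073, 346.242.
For Norbury: 10.800, 60.793, 177.429, 172.039, 401.168.
Combined standard total = 2190600; weights = 0.1316, 0.1935, 0.1533, 0.2994, 0.2222.
Oakham: 0.1316×11.891 + 0.1935×56.173 + 0.1533×108.472 + 0.2994×180.073 + 0.2222×346.242 = 159.9197 per 1000.
Norbury: 0.1316×10.800 + 0.1935×60.793 + 0.1533×177.429 + 0.2994×172.039 + 0.2222×401.168 = 181.0405 per 1000.
Difference = 159.9197 − 181.0405 = -21.1208.

-21.12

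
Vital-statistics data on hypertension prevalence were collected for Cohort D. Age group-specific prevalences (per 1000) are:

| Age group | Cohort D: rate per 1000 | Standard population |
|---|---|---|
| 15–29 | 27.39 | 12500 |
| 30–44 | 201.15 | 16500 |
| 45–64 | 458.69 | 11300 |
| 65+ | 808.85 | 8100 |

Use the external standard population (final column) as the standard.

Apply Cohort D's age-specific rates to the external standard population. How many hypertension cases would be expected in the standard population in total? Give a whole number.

15396

Expected hypertension cases = Σ (standard pop × age-specific rate ÷ 1000)
= 12500×27.39/1000 + 16500×201.15/1000 + 11300×458.69/1000 + 8100×808.85/1000
= 342.38 + 3318.97 + 5183.20 + 6551.69 = 15396.23.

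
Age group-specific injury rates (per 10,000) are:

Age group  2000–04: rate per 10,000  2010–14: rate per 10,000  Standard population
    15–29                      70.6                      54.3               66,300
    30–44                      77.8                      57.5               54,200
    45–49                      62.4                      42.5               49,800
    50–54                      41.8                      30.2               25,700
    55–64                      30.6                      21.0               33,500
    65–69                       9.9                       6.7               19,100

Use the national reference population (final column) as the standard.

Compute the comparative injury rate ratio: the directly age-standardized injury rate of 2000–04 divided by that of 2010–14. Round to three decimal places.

Standard total = 248,600; weights = 0.2667, 0.2180, 0.2003, 0.1034, 0.1348, 0.0768.
2000–04: 0.2667×70.6 + 0.2180×77.8 + 0.2003×62.4 + 0.1034×41.8 + 0.1348×30.6 + 0.0768×9.9 = 57.4960 per 10,000.
2010–14: 0.2667×54.3 + 0.2180×57.5 + 0.2003×42.5 + 0.1034×30.2 + 0.1348×21.0 + 0.0768×6.7 = 41.9980 per 10,000.
Ratio = 57.4960 ÷ 41.9980 = 1.36902.

1.369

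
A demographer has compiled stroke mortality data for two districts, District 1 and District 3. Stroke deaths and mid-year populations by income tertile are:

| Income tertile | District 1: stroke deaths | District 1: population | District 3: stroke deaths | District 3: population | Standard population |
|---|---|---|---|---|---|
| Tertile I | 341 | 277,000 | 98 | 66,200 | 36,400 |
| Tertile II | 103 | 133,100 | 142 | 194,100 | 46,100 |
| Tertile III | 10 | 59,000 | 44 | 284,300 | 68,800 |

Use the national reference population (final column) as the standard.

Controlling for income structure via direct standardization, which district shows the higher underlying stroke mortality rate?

Income-specific rates per 100,000 for District 1: 123.10, 77.39, 16.95.
For District 3: 148.04, 73.16, 15.48.
Standard total = 151,300; weights = 0.2406, 0.3047, 0.4547.
District 1: 0.2406×123.10 + 0.3047×77.39 + 0.4547×16.95 = 60.9027 per 100,000.
District 3: 0.2406×148.04 + 0.3047×73.16 + 0.4547×15.48 = 64.9432 per 100,000.
The crude rates (96.78 vs 52.15) would put District 1 higher, but that reflects its income composition; once standardized to a common income structure, District 3 has the higher underlying rate.

District 3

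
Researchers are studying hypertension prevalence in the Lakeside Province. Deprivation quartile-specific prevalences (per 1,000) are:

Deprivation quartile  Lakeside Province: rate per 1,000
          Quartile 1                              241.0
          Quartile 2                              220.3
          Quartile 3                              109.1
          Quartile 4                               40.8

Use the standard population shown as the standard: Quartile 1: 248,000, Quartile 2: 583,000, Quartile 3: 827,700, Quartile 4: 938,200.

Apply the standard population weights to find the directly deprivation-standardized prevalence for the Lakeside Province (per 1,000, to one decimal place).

122.0

Standard total = 2,596,900; weights = 0.0955, 0.2245, 0.3187, 0.3613.
Standardized rate: 0.0955×241.0 + 0.2245×220.3 + 0.3187×109.1 + 0.3613×40.8 = 121.9853 per 1,000.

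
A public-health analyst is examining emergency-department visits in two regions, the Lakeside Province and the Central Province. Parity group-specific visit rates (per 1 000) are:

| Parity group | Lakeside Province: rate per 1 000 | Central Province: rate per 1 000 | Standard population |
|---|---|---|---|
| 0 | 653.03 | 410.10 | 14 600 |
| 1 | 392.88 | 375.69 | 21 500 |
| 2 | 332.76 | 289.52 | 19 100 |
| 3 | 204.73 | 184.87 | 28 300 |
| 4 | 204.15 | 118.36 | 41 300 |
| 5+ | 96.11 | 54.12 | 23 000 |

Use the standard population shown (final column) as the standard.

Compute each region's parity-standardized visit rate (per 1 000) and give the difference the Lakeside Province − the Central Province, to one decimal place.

Standard total = 147 800; weights = 0.0988, 0.1455, 0.1292, 0.1915, 0.2794, 0.1556.
The Lakeside Province: 0.0988×653.03 + 0.1455×392.88 + 0.1292×332.76 + 0.1915×204.73 + 0.2794×204.15 + 0.1556×96.11 = 275.8637 per 1 000.
The Central Province: 0.0988×410.10 + 0.1455×375.69 + 0.1292×289.52 + 0.1915×184.87 + 0.2794×118.36 + 0.1556×54.12 = 209.4687 per 1 000.
Difference = 275.8637 − 209.4687 = 66.3950.

66.4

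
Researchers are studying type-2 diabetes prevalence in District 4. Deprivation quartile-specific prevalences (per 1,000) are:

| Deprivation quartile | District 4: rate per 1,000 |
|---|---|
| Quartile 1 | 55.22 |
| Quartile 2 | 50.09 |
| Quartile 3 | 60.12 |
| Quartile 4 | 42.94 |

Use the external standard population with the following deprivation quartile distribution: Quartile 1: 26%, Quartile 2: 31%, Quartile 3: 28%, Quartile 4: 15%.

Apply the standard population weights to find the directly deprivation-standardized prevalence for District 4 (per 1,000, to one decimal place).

53.2

Standard weights: 0.26, 0.31, 0.28, 0.15.
Standardized rate: 0.2600×55.22 + 0.3100×50.09 + 0.2800×60.12 + 0.1500×42.94 = 53.1597 per 1,000.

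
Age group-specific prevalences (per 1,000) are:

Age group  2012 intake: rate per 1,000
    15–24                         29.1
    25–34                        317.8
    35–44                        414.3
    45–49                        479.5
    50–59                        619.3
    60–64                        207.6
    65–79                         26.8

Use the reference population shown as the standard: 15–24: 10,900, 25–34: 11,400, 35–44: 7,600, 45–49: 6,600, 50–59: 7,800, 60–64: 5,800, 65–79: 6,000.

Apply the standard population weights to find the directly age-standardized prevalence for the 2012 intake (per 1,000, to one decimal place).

293.2

Standard total = 56,100; weights = 0.1943, 0.2032, 0.1355, 0.1176, 0.1390, 0.1034, 0.1070.
Standardized rate: 0.1943×29.1 + 0.2032×317.8 + 0.1355×414.3 + 0.1176×479.5 + 0.1390×619.3 + 0.1034×207.6 + 0.1070×26.8 = 293.2070 per 1,000.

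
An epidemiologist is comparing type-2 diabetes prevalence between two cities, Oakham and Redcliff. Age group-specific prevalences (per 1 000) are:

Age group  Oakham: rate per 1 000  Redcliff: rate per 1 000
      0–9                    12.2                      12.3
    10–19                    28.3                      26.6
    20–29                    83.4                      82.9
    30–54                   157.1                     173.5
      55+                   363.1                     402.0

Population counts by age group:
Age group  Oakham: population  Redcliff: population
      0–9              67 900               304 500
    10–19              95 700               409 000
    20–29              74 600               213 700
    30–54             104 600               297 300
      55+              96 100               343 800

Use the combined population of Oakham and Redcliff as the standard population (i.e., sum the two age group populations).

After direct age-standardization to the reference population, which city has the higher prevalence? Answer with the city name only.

Combined standard total = 2 007 200; weights = 0.1855, 0.2514, 0.1436, 0.2002, 0.2192.
Oakham: 0.1855×12.2 + 0.2514×28.3 + 0.1436×83.4 + 0.2002×157.1 + 0.2192×363.1 = 132.3917 per 1 000.
Redcliff: 0.1855×12.3 + 0.2514×26.6 + 0.1436×82.9 + 0.2002×173.5 + 0.2192×402.0 = 143.7201 per 1 000.

Redcliff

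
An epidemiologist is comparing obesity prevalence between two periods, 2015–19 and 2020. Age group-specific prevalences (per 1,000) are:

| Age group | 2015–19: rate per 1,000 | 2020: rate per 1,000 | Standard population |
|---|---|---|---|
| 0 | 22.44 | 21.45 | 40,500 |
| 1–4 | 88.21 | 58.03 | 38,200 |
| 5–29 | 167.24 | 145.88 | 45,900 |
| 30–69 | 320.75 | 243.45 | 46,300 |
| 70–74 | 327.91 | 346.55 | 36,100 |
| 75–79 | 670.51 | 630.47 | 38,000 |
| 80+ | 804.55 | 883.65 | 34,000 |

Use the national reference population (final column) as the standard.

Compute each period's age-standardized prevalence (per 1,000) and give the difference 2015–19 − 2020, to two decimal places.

14.02

Standard total = 279,000; weights = 0.1452, 0.1369, 0.1645, 0.1659, 0.1294, 0.1362, 0.1219.
2015–19: 0.1452×22.44 + 0.1369×88.21 + 0.1645×167.24 + 0.1659×320.75 + 0.1294×327.91 + 0.1362×670.51 + 0.1219×804.55 = 327.8750 per 1,000.
2020: 0.1452×21.45 + 0.1369×58.03 + 0.1645×145.88 + 0.1659×243.45 + 0.1294×346.55 + 0.1362×630.47 + 0.1219×883.65 = 313.8549 per 1,000.
Difference = 327.8750 − 313.8549 = 14.0201.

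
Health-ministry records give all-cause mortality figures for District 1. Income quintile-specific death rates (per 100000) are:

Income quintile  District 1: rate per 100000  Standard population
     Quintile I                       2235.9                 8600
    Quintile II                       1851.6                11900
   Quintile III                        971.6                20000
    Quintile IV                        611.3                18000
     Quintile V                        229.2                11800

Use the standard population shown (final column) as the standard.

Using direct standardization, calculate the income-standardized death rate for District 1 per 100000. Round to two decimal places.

1058.36

Standard total = 70300; weights = 0.1223, 0.1693, 0.2845, 0.2560, 0.1679.
Standardized rate: 0.1223×2235.9 + 0.1693×1851.6 + 0.2845×971.6 + 0.2560×611.3 + 0.1679×229.2 = 1058.3605 per 100000.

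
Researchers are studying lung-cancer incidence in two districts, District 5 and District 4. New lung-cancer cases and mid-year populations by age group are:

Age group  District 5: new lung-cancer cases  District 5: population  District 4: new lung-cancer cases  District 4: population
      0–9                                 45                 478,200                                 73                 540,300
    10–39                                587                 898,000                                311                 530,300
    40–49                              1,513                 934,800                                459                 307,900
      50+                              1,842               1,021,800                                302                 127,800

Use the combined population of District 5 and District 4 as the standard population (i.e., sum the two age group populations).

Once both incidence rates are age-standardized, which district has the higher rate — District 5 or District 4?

District 4

Age-specific rates per 100,000 for District 5: 9.41, 65.37, 161.85, 180.27.
For District 4: 13.51, 58.65, 149.07, 236.31.
Combined standard total = 4,839,100; weights = 0.2105, 0.2952, 0.2568, 0.2376.
District 5: 0.2105×9.41 + 0.2952×65.37 + 0.2568×161.85 + 0.2376×180.27 = 105.6646 per 100,000.
District 4: 0.2105×13.51 + 0.2952×58.65 + 0.2568×149.07 + 0.2376×236.31 = 114.5746 per 100,000.
The crude rates (119.63 vs 76.01) would put District 5 higher, but that reflects its age composition; once standardized to a common age structure, District 4 has the higher underlying rate.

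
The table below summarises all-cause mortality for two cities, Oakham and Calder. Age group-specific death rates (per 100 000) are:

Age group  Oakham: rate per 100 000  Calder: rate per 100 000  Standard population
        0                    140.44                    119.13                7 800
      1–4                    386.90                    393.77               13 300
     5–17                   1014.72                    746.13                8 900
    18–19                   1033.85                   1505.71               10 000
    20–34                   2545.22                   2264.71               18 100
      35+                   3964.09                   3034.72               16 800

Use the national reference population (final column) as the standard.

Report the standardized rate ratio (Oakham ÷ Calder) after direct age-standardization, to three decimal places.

Standard total = 74 900; weights = 0.1041, 0.1776, 0.1188, 0.1335, 0.2417, 0.2243.
Oakham: 0.1041×140.44 + 0.1776×386.90 + 0.1188×1014.72 + 0.1335×1033.85 + 0.2417×2545.22 + 0.2243×3964.09 = 1846.1402 per 100 000.
Calder: 0.1041×119.13 + 0.1776×393.77 + 0.1188×746.13 + 0.1335×1505.71 + 0.2417×2264.71 + 0.2243×3034.72 = 1599.9808 per 100 000.
Ratio = 1846.1402 ÷ 1599.9808 = 1.15385.

1.154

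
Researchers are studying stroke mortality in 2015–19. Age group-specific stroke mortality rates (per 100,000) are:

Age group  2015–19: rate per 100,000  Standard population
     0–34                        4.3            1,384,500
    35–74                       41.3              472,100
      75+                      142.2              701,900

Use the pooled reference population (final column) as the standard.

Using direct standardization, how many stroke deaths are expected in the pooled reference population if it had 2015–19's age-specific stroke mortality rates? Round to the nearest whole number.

Expected stroke deaths = Σ (standard pop × age-specific rate ÷ 100,000)
= 1,384,500×4.3/100,000 + 472,100×41.3/100,000 + 701,900×142.2/100,000
= 59.53 + 194.98 + 998.10 = 1252.61.

1253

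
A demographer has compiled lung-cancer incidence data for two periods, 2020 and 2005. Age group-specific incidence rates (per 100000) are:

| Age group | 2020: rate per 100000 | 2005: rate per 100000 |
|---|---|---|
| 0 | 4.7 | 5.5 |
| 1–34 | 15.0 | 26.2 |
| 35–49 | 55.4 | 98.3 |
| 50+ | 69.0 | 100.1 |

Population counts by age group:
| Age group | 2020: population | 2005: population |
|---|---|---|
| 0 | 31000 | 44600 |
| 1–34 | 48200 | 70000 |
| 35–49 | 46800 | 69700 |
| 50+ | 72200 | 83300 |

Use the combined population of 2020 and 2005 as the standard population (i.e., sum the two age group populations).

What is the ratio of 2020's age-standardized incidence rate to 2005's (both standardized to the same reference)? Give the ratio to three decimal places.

0.633

Combined standard total = 465800; weights = 0.1623, 0.2538, 0.2501, 0.3338.
2020: 0.1623×4.7 + 0.2538×15.0 + 0.2501×55.4 + 0.3338×69.0 = 41.4597 per 100000.
2005: 0.1623×5.5 + 0.2538×26.2 + 0.2501×98.3 + 0.3338×100.1 = 65.5435 per 100000.
Ratio = 41.4597 ÷ 65.5435 = 0.63255.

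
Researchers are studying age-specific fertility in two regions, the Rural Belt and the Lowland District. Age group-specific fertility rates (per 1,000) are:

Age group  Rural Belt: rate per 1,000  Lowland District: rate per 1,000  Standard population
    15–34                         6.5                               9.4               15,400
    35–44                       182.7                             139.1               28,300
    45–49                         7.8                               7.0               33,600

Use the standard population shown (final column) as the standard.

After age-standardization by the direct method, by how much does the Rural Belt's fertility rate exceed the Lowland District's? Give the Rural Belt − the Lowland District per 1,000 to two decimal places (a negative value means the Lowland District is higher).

15.73

Standard total = 77,300; weights = 0.1992, 0.3661, 0.4347.
The Rural Belt: 0.1992×6.5 + 0.3661×182.7 + 0.4347×7.8 = 71.5730 per 1,000.
The Lowland District: 0.1992×9.4 + 0.3661×139.1 + 0.4347×7.0 = 55.8408 per 1,000.
Difference = 71.5730 − 55.8408 = 15.7322.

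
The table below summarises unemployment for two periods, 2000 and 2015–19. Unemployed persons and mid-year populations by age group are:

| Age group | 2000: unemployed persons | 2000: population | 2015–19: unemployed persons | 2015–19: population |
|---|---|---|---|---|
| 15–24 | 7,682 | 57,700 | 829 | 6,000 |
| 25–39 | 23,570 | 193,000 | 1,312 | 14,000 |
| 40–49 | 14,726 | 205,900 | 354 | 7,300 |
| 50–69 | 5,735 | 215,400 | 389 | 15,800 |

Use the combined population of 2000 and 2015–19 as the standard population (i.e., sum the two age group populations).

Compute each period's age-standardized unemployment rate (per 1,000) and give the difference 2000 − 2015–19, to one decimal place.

15.3

Age-specific rates per 1,000 for 2000: 133.137, 122.124, 71.520, 26.625.
For 2015–19: 138.167, 93.714, 48.493, 24.620.
Combined standard total = 715,100; weights = 0.0891, 0.2895, 0.2981, 0.3233.
2000: 0.0891×133.137 + 0.2895×122.124 + 0.2981×71.520 + 0.3233×26.625 = 77.1421 per 1,000.
2015–19: 0.0891×138.167 + 0.2895×93.714 + 0.2981×48.493 + 0.3233×24.620 = 61.8529 per 1,000.
Difference = 77.1421 − 61.8529 = 15.2892.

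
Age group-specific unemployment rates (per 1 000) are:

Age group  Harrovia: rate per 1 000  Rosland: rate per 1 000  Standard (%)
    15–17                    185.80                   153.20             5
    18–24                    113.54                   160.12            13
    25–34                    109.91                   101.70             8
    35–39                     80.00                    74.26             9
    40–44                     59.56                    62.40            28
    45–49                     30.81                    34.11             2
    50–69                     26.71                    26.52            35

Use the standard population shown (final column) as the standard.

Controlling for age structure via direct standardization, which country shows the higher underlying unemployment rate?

Rosland

Standard weights: 0.05, 0.13, 0.08, 0.09, 0.28, 0.02, 0.35.
Harrovia: 0.0500×185.80 + 0.1300×113.54 + 0.0800×109.91 + 0.0900×80.00 + 0.2800×59.56 + 0.0200×30.81 + 0.3500×26.71 = 66.6845 per 1 000.
Rosland: 0.0500×153.20 + 0.1300×160.12 + 0.0800×101.70 + 0.0900×74.26 + 0.2800×62.40 + 0.0200×34.11 + 0.3500×26.52 = 70.7312 per 1 000.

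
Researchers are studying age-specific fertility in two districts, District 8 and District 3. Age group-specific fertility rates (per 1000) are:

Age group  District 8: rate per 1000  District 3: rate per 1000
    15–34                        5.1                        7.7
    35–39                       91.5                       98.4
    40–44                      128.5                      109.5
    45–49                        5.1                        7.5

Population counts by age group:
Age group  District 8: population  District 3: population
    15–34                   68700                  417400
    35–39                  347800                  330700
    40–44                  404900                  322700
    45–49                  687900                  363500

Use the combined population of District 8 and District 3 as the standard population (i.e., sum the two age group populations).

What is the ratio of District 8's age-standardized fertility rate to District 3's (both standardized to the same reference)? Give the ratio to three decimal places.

1.034

Combined standard total = 2943600; weights = 0.1651, 0.2305, 0.2472, 0.3572.
District 8: 0.1651×5.1 + 0.2305×91.5 + 0.2472×128.5 + 0.3572×5.1 = 55.5173 per 1000.
District 3: 0.1651×7.7 + 0.2305×98.4 + 0.2472×109.5 + 0.3572×7.5 = 53.6979 per 1000.
Ratio = 55.5173 ÷ 53.6979 = 1.03388.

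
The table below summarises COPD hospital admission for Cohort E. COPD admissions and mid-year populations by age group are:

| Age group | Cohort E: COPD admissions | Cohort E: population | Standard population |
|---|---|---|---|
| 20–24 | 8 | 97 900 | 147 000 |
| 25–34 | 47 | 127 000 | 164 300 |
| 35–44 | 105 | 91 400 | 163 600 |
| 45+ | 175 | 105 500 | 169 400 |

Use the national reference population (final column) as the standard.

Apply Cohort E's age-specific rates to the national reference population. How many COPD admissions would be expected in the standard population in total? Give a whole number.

542

Age-specific rates per 10 000 for Cohort E: 0.82, 3.70, 11.49, 16.59.
Expected COPD admissions = Σ (standard pop × age-specific rate ÷ 10 000)
= 147 000×0.82/10 000 + 164 300×3.70/10 000 + 163 600×11.49/10 000 + 169 400×16.59/10 000
= 12.01 + 60.80 + 187.94 + 281.00 = 541.75.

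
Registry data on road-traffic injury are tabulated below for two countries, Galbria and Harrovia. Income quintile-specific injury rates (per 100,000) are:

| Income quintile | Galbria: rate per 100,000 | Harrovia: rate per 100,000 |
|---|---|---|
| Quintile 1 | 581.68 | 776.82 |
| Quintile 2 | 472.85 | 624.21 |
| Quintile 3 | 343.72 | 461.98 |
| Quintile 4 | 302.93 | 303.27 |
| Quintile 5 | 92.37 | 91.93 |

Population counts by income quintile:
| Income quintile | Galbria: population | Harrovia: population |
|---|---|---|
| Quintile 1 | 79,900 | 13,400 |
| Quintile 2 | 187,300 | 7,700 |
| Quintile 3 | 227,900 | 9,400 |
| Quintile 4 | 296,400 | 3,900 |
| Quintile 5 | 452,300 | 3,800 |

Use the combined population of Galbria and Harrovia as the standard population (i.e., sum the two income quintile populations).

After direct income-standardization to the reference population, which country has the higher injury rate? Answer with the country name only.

Combined standard total = 1,282,000; weights = 0.0728, 0.1521, 0.1851, 0.2342, 0.3558.
Galbria: 0.0728×581.68 + 0.1521×472.85 + 0.1851×343.72 + 0.2342×302.93 + 0.3558×92.37 = 281.7013 per 100,000.
Harrovia: 0.0728×776.82 + 0.1521×624.21 + 0.1851×461.98 + 0.2342×303.27 + 0.3558×91.93 = 340.7390 per 100,000.

Harrovia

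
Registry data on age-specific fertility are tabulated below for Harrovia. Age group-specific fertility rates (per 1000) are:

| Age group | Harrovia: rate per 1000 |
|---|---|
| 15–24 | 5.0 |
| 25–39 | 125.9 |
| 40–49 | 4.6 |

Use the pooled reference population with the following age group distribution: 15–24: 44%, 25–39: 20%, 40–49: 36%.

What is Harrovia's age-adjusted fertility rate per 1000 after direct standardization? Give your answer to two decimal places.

29.04

Standard weights: 0.44, 0.20, 0.36.
Standardized rate: 0.4400×5.0 + 0.2000×125.9 + 0.3600×4.6 = 29.0360 per 1000.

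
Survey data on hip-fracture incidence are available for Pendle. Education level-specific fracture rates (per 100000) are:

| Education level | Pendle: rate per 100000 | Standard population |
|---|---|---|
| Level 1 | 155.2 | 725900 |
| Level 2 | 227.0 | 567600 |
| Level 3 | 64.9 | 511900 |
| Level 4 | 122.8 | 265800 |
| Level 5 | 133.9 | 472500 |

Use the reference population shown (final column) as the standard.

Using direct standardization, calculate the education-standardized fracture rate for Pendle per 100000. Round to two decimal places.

Standard total = 2543700; weights = 0.2854, 0.2231, 0.2012, 0.1045, 0.1858.
Standardized rate: 0.2854×155.2 + 0.2231×227.0 + 0.2012×64.9 + 0.1045×122.8 + 0.1858×133.9 = 145.7071 per 100000.

145.71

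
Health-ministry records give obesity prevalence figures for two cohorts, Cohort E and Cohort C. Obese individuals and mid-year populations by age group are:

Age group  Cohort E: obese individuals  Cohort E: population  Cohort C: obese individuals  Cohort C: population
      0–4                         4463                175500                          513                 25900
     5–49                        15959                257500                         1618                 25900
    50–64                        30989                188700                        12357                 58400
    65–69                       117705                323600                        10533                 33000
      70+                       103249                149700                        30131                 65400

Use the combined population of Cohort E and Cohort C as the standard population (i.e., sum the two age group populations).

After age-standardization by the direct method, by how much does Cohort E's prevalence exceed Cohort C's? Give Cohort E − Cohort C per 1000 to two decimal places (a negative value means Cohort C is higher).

41.75

Age-specific rates per 1000 for Cohort E: 25.430, 61.977, 164.224, 363.736, 689.706.
For Cohort C: 19.807, 62.471, 211.592, 319.182, 460.719.
Combined standard total = 1303600; weights = 0.1545, 0.2174, 0.1896, 0.2736, 0.1650.
Cohort E: 0.1545×25.430 + 0.2174×61.977 + 0.1896×164.224 + 0.2736×363.736 + 0.1650×689.706 = 261.8361 per 1000.
Cohort C: 0.1545×19.807 + 0.2174×62.471 + 0.1896×211.592 + 0.2736×319.182 + 0.1650×460.719 = 220.0819 per 1000.
Difference = 261.8361 − 220.0819 = 41.7542.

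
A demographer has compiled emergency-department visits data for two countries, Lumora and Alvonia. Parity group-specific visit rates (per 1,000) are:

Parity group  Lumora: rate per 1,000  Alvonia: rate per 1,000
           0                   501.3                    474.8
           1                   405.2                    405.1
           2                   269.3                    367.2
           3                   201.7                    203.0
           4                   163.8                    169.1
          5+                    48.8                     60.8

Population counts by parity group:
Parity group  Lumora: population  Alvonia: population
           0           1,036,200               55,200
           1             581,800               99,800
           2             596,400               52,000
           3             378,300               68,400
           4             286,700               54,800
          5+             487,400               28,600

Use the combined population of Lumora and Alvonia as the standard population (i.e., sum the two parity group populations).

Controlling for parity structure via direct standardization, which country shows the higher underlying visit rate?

Alvonia

Combined standard total = 3,725,600; weights = 0.2929, 0.1830, 0.1740, 0.1199, 0.0917, 0.1385.
Lumora: 0.2929×501.3 + 0.1830×405.2 + 0.1740×269.3 + 0.1199×201.7 + 0.0917×163.8 + 0.1385×48.8 = 313.8112 per 1,000.
Alvonia: 0.2929×474.8 + 0.1830×405.1 + 0.1740×367.2 + 0.1199×203.0 + 0.0917×169.1 + 0.1385×60.8 = 325.3720 per 1,000.
The crude rates (315.69 vs 308.31) would put Lumora higher, but that reflects its parity composition; once standardized to a common parity structure, Alvonia has the higher underlying rate.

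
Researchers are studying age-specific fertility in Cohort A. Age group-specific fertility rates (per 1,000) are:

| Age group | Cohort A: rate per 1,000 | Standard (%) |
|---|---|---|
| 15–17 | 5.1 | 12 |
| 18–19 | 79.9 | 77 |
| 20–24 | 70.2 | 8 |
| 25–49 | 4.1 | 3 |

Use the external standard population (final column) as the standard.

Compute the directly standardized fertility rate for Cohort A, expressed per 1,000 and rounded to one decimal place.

Standard weights: 0.12, 0.77, 0.08, 0.03.
Standardized rate: 0.1200×5.1 + 0.7700×79.9 + 0.0800×70.2 + 0.0300×4.1 = 67.8740 per 1,000.

67.9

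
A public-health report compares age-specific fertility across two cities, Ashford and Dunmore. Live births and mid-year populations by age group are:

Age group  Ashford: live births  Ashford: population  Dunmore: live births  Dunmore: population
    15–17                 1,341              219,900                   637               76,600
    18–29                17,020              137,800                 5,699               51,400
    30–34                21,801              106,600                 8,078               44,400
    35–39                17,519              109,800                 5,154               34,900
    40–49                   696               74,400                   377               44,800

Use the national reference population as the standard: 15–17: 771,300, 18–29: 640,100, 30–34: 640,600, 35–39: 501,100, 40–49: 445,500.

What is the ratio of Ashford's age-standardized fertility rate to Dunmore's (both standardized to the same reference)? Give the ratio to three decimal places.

1.100

Age-specific rates per 1,000 for Ashford: 6.098, 123.512, 204.512, 159.554, 9.355.
For Dunmore: 8.316, 110.875, 181.937, 147.679, 8.415.
Standard total = 2,998,600; weights = 0.2572, 0.2135, 0.2136, 0.1671, 0.1486.
Ashford: 0.2572×6.098 + 0.2135×123.512 + 0.2136×204.512 + 0.1671×159.554 + 0.1486×9.355 = 99.6779 per 1,000.
Dunmore: 0.2572×8.316 + 0.2135×110.875 + 0.2136×181.937 + 0.1671×147.679 + 0.1486×8.415 = 90.6040 per 1,000.
Ratio = 99.6779 ÷ 90.6040 = 1.10015.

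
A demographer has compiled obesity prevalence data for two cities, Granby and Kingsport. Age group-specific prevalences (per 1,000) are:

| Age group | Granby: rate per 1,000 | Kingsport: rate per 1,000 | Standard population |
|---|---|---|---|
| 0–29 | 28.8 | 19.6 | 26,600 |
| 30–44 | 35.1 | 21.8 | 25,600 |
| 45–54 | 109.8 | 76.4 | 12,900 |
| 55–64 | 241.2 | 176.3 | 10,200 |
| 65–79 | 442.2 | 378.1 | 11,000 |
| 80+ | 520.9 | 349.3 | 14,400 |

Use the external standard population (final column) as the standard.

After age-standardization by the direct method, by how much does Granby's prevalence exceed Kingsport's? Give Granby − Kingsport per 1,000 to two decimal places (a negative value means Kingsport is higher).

Standard total = 100,700; weights = 0.2642, 0.2542, 0.1281, 0.1013, 0.1092, 0.1430.
Granby: 0.2642×28.8 + 0.2542×35.1 + 0.1281×109.8 + 0.1013×241.2 + 0.1092×442.2 + 0.1430×520.9 = 177.8199 per 1,000.
Kingsport: 0.2642×19.6 + 0.2542×21.8 + 0.1281×76.4 + 0.1013×176.3 + 0.1092×378.1 + 0.1430×349.3 = 129.6155 per 1,000.
Difference = 177.8199 − 129.6155 = 48.2044.

48.20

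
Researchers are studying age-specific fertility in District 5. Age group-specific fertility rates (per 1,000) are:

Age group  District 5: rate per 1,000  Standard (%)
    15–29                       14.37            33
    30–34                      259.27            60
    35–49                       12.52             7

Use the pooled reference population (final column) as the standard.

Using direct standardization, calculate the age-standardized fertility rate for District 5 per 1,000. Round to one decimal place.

Standard weights: 0.33, 0.60, 0.07.
Standardized rate: 0.3300×14.37 + 0.6000×259.27 + 0.0700×12.52 = 161.1805 per 1,000.

161.2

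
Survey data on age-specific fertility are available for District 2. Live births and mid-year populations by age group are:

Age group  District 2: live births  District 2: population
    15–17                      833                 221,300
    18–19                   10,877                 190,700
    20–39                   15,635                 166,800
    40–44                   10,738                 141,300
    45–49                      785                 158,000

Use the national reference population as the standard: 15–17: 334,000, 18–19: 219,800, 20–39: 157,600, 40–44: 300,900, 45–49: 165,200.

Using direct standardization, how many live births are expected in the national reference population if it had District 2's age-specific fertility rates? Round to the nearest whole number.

52254

Age-specific rates per 1,000 for District 2: 3.764, 57.037, 93.735, 75.994, 4.968.
Expected live births = Σ (standard pop × age-specific rate ÷ 1,000)
= 334,000×3.764/1,000 + 219,800×57.037/1,000 + 157,600×93.735/1,000 + 300,900×75.994/1,000 + 165,200×4.968/1,000
= 1257.22 + 12536.78 + 14772.64 + 22866.70 + 820.77 = 52254.11.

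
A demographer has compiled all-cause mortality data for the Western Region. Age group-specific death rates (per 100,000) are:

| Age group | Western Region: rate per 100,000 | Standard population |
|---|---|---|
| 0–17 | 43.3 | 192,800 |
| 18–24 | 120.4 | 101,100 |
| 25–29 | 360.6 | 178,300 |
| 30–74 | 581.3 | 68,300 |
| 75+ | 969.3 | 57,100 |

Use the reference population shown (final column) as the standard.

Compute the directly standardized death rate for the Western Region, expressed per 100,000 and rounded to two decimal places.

300.98

Standard total = 597,600; weights = 0.3226, 0.1692, 0.2984, 0.1143, 0.0955.
Standardized rate: 0.3226×43.3 + 0.1692×120.4 + 0.2984×360.6 + 0.1143×581.3 + 0.0955×969.3 = 300.9797 per 100,000.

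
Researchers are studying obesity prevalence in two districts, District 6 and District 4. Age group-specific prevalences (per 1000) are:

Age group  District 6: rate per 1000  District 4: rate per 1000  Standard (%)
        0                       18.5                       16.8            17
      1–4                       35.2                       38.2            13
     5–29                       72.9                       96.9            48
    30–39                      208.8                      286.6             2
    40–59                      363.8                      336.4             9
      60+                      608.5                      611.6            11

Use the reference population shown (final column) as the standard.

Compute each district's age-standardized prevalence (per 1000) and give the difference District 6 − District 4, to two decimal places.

Standard weights: 0.17, 0.13, 0.48, 0.02, 0.09, 0.11.
District 6: 0.1700×18.5 + 0.1300×35.2 + 0.4800×72.9 + 0.0200×208.8 + 0.0900×363.8 + 0.1100×608.5 = 146.5660 per 1000.
District 4: 0.1700×16.8 + 0.1300×38.2 + 0.4800×96.9 + 0.0200×286.6 + 0.0900×336.4 + 0.1100×611.6 = 157.6180 per 1000.
Difference = 146.5660 − 157.6180 = -11.0520.

-11.05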